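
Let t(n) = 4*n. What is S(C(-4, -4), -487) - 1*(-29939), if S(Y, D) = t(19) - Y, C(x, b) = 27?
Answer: 29988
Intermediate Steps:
S(Y, D) = 76 - Y (S(Y, D) = 4*19 - Y = 76 - Y)
S(C(-4, -4), -487) - 1*(-29939) = (76 - 1*27) - 1*(-29939) = (76 - 27) + 29939 = 49 + 29939 = 29988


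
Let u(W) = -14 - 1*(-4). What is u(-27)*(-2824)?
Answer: 28240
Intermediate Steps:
u(W) = -10 (u(W) = -14 + 4 = -10)
u(-27)*(-2824) = -10*(-2824) = 28240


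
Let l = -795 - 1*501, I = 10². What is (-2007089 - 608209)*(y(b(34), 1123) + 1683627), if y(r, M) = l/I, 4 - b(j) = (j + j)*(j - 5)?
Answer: -110078810789598/25 ≈ -4.4032e+12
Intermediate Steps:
I = 100
b(j) = 4 - 2*j*(-5 + j) (b(j) = 4 - (j + j)*(j - 5) = 4 - 2*j*(-5 + j))
l = -1296 (l = -795 - 501 = -1296)
y(r, M) = -324/25 (y(r, M) = -1296/100 = -1296*1/100 = -324/25)
(-2007089 - 608209)*(y(b(34), 1123) + 1683627) = (-2007089 - 608209)*(-324/25 + 1683627) = -2615298*42090351/25 = -110078810789598/25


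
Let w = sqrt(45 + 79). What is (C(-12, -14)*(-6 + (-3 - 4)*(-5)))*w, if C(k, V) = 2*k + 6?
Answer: -1044*sqrt(31) ≈ -5812.8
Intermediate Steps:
C(k, V) = 6 + 2*k
w = 2*sqrt(31) (w = sqrt(124) = 2*sqrt(31) ≈ 11.136)
(C(-12, -14)*(-6 + (-3 - 4)*(-5)))*w = ((6 + 2*(-12))*(-6 + (-3 - 4)*(-5)))*(2*sqrt(31)) = ((6 - 24)*(-6 - 7*(-5)))*(2*sqrt(31)) = (-18*(-6 + 35))*(2*sqrt(31)) = (-18*29)*(2*sqrt(31)) = -1044*sqrt(31)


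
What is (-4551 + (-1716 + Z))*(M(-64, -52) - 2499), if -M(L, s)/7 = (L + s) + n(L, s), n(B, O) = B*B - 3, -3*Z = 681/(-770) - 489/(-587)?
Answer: 558024877427/2935 ≈ 1.9013e+8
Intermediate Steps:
Z = 7739/451990 (Z = -(681/(-770) - 489/(-587))/3 = -(681*(-1/770) - 489*(-1/587))/3 = -(-681/770 + 489/587)/3 = -⅓*(-23217/451990) = 7739/451990 ≈ 0.017122)
n(B, O) = -3 + B² (n(B, O) = B² - 3 = -3 + B²)
M(L, s) = 21 - 7*L - 7*s - 7*L² (M(L, s) = -7*((L + s) + (-3 + L²)) = -7*(-3 + L + s + L²) = 21 - 7*L - 7*s - 7*L²)
(-4551 + (-1716 + Z))*(M(-64, -52) - 2499) = (-4551 + (-1716 + 7739/451990))*((21 - 7*(-64) - 7*(-52) - 7*(-64)²) - 2499) = (-4551 - 775607101/451990)*((21 + 448 + 364 - 7*4096) - 2499) = -2832613591*((21 + 448 + 364 - 28672) - 2499)/451990 = -2832613591*(-27839 - 2499)/451990 = -2832613591/451990*(-30338) = 558024877427/2935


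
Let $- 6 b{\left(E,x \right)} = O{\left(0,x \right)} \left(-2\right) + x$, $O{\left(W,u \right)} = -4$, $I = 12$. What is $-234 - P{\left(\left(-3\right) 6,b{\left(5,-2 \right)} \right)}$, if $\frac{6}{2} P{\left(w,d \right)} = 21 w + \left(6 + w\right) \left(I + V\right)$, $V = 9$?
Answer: $-24$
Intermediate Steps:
$b{\left(E,x \right)} = - \frac{4}{3} - \frac{x}{6}$ ($b{\left(E,x \right)} = - \frac{\left(-4\right) \left(-2\right) + x}{6} = - \frac{8 + x}{6} = - \frac{4}{3} - \frac{x}{6}$)
$P{\left(w,d \right)} = 42 + 14 w$ ($P{\left(w,d \right)} = \frac{21 w + \left(6 + w\right) \left(12 + 9\right)}{3} = \frac{21 w + \left(6 + w\right) 21}{3} = \frac{21 w + \left(126 + 21 w\right)}{3} = \frac{126 + 42 w}{3} = 42 + 14 w$)
$-234 - P{\left(\left(-3\right) 6,b{\left(5,-2 \right)} \right)} = -234 - \left(42 + 14 \left(\left(-3\right) 6\right)\right) = -234 - \left(42 + 14 \left(-18\right)\right) = -234 - \left(42 - 252\right) = -234 - -210 = -234 + 210 = -24$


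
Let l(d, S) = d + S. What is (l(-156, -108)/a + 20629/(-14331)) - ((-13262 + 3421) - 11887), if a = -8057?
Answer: 2508658205707/115464867 ≈ 21727.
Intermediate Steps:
l(d, S) = S + d
(l(-156, -108)/a + 20629/(-14331)) - ((-13262 + 3421) - 11887) = ((-108 - 156)/(-8057) + 20629/(-14331)) - ((-13262 + 3421) - 11887) = (-264*(-1/8057) + 20629*(-1/14331)) - (-9841 - 11887) = (264/8057 - 20629/14331) - 1*(-21728) = -162424469/115464867 + 21728 = 2508658205707/115464867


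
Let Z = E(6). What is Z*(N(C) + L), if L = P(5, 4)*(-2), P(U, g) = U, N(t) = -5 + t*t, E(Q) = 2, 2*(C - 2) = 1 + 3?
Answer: 2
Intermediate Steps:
C = 4 (C = 2 + (1 + 3)/2 = 2 + (1/2)*4 = 2 + 2 = 4)
N(t) = -5 + t**2
Z = 2
L = -10 (L = 5*(-2) = -10)
Z*(N(C) + L) = 2*((-5 + 4**2) - 10) = 2*((-5 + 16) - 10) = 2*(11 - 10) = 2*1 = 2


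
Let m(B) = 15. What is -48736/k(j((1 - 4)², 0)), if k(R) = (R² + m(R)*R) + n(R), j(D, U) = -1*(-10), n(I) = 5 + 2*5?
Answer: -48736/265 ≈ -183.91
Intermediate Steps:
n(I) = 15 (n(I) = 5 + 10 = 15)
j(D, U) = 10
k(R) = 15 + R² + 15*R (k(R) = (R² + 15*R) + 15 = 15 + R² + 15*R)
-48736/k(j((1 - 4)², 0)) = -48736/(15 + 10² + 15*10) = -48736/(15 + 100 + 150) = -48736/265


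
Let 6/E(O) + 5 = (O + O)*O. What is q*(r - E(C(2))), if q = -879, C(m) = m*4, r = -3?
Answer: 109875/41 ≈ 2679.9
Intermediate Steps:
C(m) = 4*m
E(O) = 6/(-5 + 2*O²) (E(O) = 6/(-5 + (O + O)*O) = 6/(-5 + (2*O)*O) = 6/(-5 + 2*O²))
q*(r - E(C(2))) = -879*(-3 - 6/(-5 + 2*(4*2)²)) = -879*(-3 - 6/(-5 + 2*8²)) = -879*(-3 - 6/(-5 + 2*64)) = -879*(-3 - 6/(-5 + 128)) = -879*(-3 - 6/123) = -879*(-3 - 1*2/41) = -879*(-3 - 2/41) = -879*(-125/41) = 109875/41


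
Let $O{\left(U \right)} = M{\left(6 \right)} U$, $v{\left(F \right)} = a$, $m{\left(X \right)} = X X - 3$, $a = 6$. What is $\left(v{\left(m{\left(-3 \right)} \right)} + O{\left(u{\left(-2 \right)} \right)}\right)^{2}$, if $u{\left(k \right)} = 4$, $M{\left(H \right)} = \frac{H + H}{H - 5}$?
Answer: $2916$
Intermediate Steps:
$M{\left(H \right)} = \frac{2 H}{-5 + H}$
$m{\left(X \right)} = -3 + X^{2}$ ($m{\left(X \right)} = X^{2} - 3 = -3 + X^{2}$)
$v{\left(F \right)} = 6$
$O{\left(U \right)} = 12 U$ ($O{\left(U \right)} = 2 \cdot 6 \frac{1}{-5 + 6} U = 2 \cdot 6 \cdot 1^{-1} U = 2 \cdot 6 \cdot 1 U = 12 U$)
$\left(v{\left(m{\left(-3 \right)} \right)} + O{\left(u{\left(-2 \right)} \right)}\right)^{2} = \left(6 + 12 \cdot 4\right)^{2} = \left(6 + 48\right)^{2} = 54^{2} = 2916$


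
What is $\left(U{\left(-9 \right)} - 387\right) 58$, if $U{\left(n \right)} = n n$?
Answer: $-17748$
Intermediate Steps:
$U{\left(n \right)} = n^{2}$
$\left(U{\left(-9 \right)} - 387\right) 58 = \left(\left(-9\right)^{2} - 387\right) 58 = \left(81 - 387\right) 58 = \left(-306\right) 58 = -17748$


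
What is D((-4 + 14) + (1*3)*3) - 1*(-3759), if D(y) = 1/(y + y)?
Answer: 142843/38 ≈ 3759.0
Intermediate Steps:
D(y) = 1/(2*y)
D((-4 + 14) + (1*3)*3) - 1*(-3759) = 1/(2*((-4 + 14) + (1*3)*3)) - 1*(-3759) = 1/(2*(10 + 3*3)) + 3759 = 1/(2*(10 + 9)) + 3759 = (½)/19 + 3759 = (½)*(1/19) + 3759 = 1/38 + 3759 = 142843/38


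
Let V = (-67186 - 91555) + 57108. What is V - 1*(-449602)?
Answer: 347969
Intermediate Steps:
V = -101633 (V = -158741 + 57108 = -101633)
V - 1*(-449602) = -101633 - 1*(-449602) = -101633 + 449602 = 347969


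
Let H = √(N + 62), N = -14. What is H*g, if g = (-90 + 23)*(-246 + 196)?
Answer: 13400*√3 ≈ 23209.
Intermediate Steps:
H = 4*√3 (H = √(-14 + 62) = √48 = 4*√3 ≈ 6.9282)
g = 3350 (g = -67*(-50) = 3350)
H*g = (4*√3)*3350 = 13400*√3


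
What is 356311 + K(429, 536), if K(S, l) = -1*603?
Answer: 355708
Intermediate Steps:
K(S, l) = -603
356311 + K(429, 536) = 356311 - 603 = 355708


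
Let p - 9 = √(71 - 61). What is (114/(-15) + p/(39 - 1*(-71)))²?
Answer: (-827 + √10)²/12100 ≈ 56.092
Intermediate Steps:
p = 9 + √10 (p = 9 + √(71 - 61) = 9 + √10 ≈ 12.162)
(114/(-15) + p/(39 - 1*(-71)))² = (114/(-15) + (9 + √10)/(39 - 1*(-71)))² = (114*(-1/15) + (9 + √10)/(39 + 71))² = (-38/5 + (9 + √10)/110)² = (-38/5 + (9 + √10)*(1/110))² = (-38/5 + (9/110 + √10/110))² = (-827/110 + √10/110)²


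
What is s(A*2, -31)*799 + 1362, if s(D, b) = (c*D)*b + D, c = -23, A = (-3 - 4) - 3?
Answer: -11408358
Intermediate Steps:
A = -10 (A = -7 - 3 = -10)
s(D, b) = D - 23*D*b (s(D, b) = (-23*D)*b + D = -23*D*b + D = D - 23*D*b)
s(A*2, -31)*799 + 1362 = ((-10*2)*(1 - 23*(-31)))*799 + 1362 = -20*(1 + 713)*799 + 1362 = -20*714*799 + 1362 = -14280*799 + 1362 = -11409720 + 1362 = -11408358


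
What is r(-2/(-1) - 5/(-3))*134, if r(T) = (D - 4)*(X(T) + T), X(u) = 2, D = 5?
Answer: 2278/3 ≈ 759.33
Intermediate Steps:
r(T) = 2 + T (r(T) = (5 - 4)*(2 + T) = 1*(2 + T) = 2 + T)
r(-2/(-1) - 5/(-3))*134 = (2 + (-2/(-1) - 5/(-3)))*134 = (2 + (-2*(-1) - 5*(-⅓)))*134 = (2 + (2 + 5/3))*134 = (2 + 11/3)*134 = (17/3)*134 = 2278/3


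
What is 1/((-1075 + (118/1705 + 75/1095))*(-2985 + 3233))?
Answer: -4015/1070261888 ≈ -3.7514e-6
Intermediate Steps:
1/((-1075 + (118/1705 + 75/1095))*(-2985 + 3233)) = 1/((-1075 + (118*(1/1705) + 75*(1/1095)))*248) = 1/((-1075 + (118/1705 + 5/73))*248) = 1/((-1075 + 17139/124465)*248) = 1/(-133782736/124465*248) = 1/(-1070261888/4015) = -4015/1070261888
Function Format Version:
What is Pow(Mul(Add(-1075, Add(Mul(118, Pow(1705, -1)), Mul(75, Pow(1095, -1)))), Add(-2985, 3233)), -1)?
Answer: Rational(-4015, 1070261888) ≈ -3.7514e-6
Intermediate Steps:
Pow(Mul(Add(-1075, Add(Mul(118, Pow(1705, -1)), Mul(75, Pow(1095, -1)))), Add(-2985, 3233)), -1) = Pow(Mul(Add(-1075, Add(Mul(118, Rational(1, 1705)), Mul(75, Rational(1, 1095)))), 248), -1) = Pow(Mul(Add(-1075, Add(Rational(118, 1705), Rational(5, 73))), 248), -1) = Pow(Mul(Add(-1075, Rational(17139, 124465)), 248), -1) = Pow(Mul(Rational(-133782736, 124465), 248), -1) = Pow(Rational(-1070261888, 4015), -1) = Rational(-4015, 1070261888)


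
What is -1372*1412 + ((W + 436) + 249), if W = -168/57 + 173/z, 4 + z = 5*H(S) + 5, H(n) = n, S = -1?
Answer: -147183515/76 ≈ -1.9366e+6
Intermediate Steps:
z = -4 (z = -4 + (5*(-1) + 5) = -4 + (-5 + 5) = -4 + 0 = -4)
W = -3511/76 (W = -168/57 + 173/(-4) = -168*1/57 + 173*(-¼) = -56/19 - 173/4 = -3511/76 ≈ -46.197)
-1372*1412 + ((W + 436) + 249) = -1372*1412 + ((-3511/76 + 436) + 249) = -1937264 + (29625/76 + 249) = -1937264 + 48549/76 = -147183515/76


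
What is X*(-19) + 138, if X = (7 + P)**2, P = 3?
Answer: -1762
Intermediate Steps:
X = 100 (X = (7 + 3)**2 = 10**2 = 100)
X*(-19) + 138 = 100*(-19) + 138 = -1900 + 138 = -1762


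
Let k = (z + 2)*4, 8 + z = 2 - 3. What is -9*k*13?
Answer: 3276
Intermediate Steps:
z = -9 (z = -8 + (2 - 3) = -8 - 1 = -9)
k = -28 (k = (-9 + 2)*4 = -7*4 = -28)
-9*k*13 = -9*(-28)*13 = 252*13 = 3276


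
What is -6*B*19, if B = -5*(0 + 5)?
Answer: 2850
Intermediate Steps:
B = -25 (B = -5*5 = -25)
-6*B*19 = -6*(-25)*19 = 150*19 = 2850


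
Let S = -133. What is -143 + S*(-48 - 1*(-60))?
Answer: -1739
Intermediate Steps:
-143 + S*(-48 - 1*(-60)) = -143 - 133*(-48 - 1*(-60)) = -143 - 133*(-48 + 60) = -143 - 133*12 = -143 - 1596 = -1739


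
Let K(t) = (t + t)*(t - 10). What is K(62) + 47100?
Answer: 53548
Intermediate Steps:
K(t) = 2*t*(-10 + t) (K(t) = (2*t)*(-10 + t) = 2*t*(-10 + t))
K(62) + 47100 = 2*62*(-10 + 62) + 47100 = 2*62*52 + 47100 = 6448 + 47100 = 53548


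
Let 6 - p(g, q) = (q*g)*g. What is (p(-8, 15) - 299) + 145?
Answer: -1108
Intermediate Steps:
p(g, q) = 6 - q*g² (p(g, q) = 6 - q*g*g = 6 - g*q*g = 6 - q*g²)
(p(-8, 15) - 299) + 145 = ((6 - 1*15*(-8)²) - 299) + 145 = ((6 - 1*15*64) - 299) + 145 = ((6 - 960) - 299) + 145 = (-954 - 299) + 145 = -1253 + 145 = -1108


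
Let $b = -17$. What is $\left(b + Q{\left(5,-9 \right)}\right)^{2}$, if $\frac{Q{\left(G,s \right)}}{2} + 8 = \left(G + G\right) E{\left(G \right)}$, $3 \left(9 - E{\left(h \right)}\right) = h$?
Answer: $\frac{116281}{9} \approx 12920.0$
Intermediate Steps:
$E{\left(h \right)} = 9 - \frac{h}{3}$
$Q{\left(G,s \right)} = -16 + 4 G \left(9 - \frac{G}{3}\right)$ ($Q{\left(G,s \right)} = -16 + 2 \left(G + G\right) \left(9 - \frac{G}{3}\right) = -16 + 2 \cdot 2 G \left(9 - \frac{G}{3}\right) = -16 + 4 G \left(9 - \frac{G}{3}\right)$)
$\left(b + Q{\left(5,-9 \right)}\right)^{2} = \left(-17 - \left(16 + \frac{20 \left(-27 + 5\right)}{3}\right)\right)^{2} = \left(-17 - \left(16 + \frac{20}{3} \left(-22\right)\right)\right)^{2} = \left(-17 + \left(-16 + \frac{440}{3}\right)\right)^{2} = \left(-17 + \frac{392}{3}\right)^{2} = \left(\frac{341}{3}\right)^{2} = \frac{116281}{9}$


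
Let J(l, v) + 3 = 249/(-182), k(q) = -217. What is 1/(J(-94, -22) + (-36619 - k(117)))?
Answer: -182/6625959 ≈ -2.7468e-5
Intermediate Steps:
J(l, v) = -795/182 (J(l, v) = -3 + 249/(-182) = -3 + 249*(-1/182) = -3 - 249/182 = -795/182)
1/(J(-94, -22) + (-36619 - k(117))) = 1/(-795/182 + (-36619 - 1*(-217))) = 1/(-795/182 + (-36619 + 217)) = 1/(-795/182 - 36402) = 1/(-6625959/182) = -182/6625959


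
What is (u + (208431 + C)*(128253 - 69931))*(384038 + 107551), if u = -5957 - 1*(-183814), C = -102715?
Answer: 3031013111453901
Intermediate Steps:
u = 177857 (u = -5957 + 183814 = 177857)
(u + (208431 + C)*(128253 - 69931))*(384038 + 107551) = (177857 + (208431 - 102715)*(128253 - 69931))*(384038 + 107551) = (177857 + 105716*58322)*491589 = (177857 + 6165568552)*491589 = 6165746409*491589 = 3031013111453901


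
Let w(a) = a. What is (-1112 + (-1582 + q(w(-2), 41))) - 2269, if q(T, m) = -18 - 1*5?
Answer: -4986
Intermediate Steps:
q(T, m) = -23 (q(T, m) = -18 - 5 = -23)
(-1112 + (-1582 + q(w(-2), 41))) - 2269 = (-1112 + (-1582 - 23)) - 2269 = (-1112 - 1605) - 2269 = -2717 - 2269 = -4986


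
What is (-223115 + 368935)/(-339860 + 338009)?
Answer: -145820/1851 ≈ -78.779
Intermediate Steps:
(-223115 + 368935)/(-339860 + 338009) = 145820/(-1851) = 145820*(-1/1851) = -145820/1851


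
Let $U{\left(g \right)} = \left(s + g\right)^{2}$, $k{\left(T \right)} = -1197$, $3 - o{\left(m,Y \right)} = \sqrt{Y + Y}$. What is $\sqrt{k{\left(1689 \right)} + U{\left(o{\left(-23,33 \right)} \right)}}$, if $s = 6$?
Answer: $\sqrt{-1197 + \left(9 - \sqrt{66}\right)^{2}} \approx 34.587 i$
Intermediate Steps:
$o{\left(m,Y \right)} = 3 - \sqrt{2} \sqrt{Y}$ ($o{\left(m,Y \right)} = 3 - \sqrt{Y + Y} = 3 - \sqrt{2 Y} = 3 - \sqrt{2} \sqrt{Y}$)
$U{\left(g \right)} = \left(6 + g\right)^{2}$
$\sqrt{k{\left(1689 \right)} + U{\left(o{\left(-23,33 \right)} \right)}} = \sqrt{-1197 + \left(6 + \left(3 - \sqrt{2} \sqrt{33}\right)\right)^{2}} = \sqrt{-1197 + \left(6 + \left(3 - \sqrt{66}\right)\right)^{2}} = \sqrt{-1197 + \left(9 - \sqrt{66}\right)^{2}}$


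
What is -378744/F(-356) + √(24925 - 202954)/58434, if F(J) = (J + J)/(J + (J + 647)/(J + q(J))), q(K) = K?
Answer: -12013901709/63368 + I*√19781/19478 ≈ -1.8959e+5 + 0.0072207*I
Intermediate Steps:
F(J) = 2*J/(J + (647 + J)/(2*J)) (F(J) = (J + J)/(J + (J + 647)/(J + J)) = (2*J)/(J + (647 + J)/((2*J))) = (2*J)/(J + (647 + J)*(1/(2*J))) = (2*J)/(J + (647 + J)/(2*J)) = 2*J/(J + (647 + J)/(2*J)))
-378744/F(-356) + √(24925 - 202954)/58434 = -378744/(4*(-356)²/(647 - 356 + 2*(-356)²)) + √(24925 - 202954)/58434 = -378744/(4*126736/(647 - 356 + 2*126736)) + √(-178029)*(1/58434) = -378744/(4*126736/(647 - 356 + 253472)) + (3*I*√19781)*(1/58434) = -378744/(4*126736/253763) + I*√19781/19478 = -378744/(4*126736*(1/253763)) + I*√19781/19478 = -378744/506944/253763 + I*√19781/19478 = -378744*253763/506944 + I*√19781/19478 = -12013901709/63368 + I*√19781/19478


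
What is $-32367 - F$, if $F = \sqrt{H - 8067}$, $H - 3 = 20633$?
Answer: $-32367 - \sqrt{12569} \approx -32479.0$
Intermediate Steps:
$H = 20636$ ($H = 3 + 20633 = 20636$)
$F = \sqrt{12569}$ ($F = \sqrt{20636 - 8067} = \sqrt{12569} \approx 112.11$)
$-32367 - F = -32367 - \sqrt{12569}$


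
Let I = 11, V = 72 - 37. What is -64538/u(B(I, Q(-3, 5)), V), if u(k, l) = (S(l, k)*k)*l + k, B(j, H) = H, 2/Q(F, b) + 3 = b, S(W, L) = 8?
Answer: -64538/281 ≈ -229.67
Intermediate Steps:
Q(F, b) = 2/(-3 + b)
V = 35
u(k, l) = k + 8*k*l (u(k, l) = (8*k)*l + k = 8*k*l + k = k + 8*k*l)
-64538/u(B(I, Q(-3, 5)), V) = -64538/(1 + 8*35) = -64538/(1 + 280) = -64538/((2*(1/2))*281) = -64538/(1*281) = -64538/281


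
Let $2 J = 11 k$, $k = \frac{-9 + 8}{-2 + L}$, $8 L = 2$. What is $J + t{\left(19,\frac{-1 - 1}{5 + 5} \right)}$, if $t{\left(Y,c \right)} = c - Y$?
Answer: $- \frac{562}{35} \approx -16.057$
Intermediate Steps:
$L = \frac{1}{4}$ ($L = \frac{1}{8} \cdot 2 = \frac{1}{4} \approx 0.25$)
$k = \frac{4}{7}$ ($k = \frac{-9 + 8}{-2 + \frac{1}{4}} = - \frac{1}{- \frac{7}{4}} = \left(-1\right) \left(- \frac{4}{7}\right) = \frac{4}{7} \approx 0.57143$)
$J = \frac{22}{7}$ ($J = \frac{11 \cdot \frac{4}{7}}{2} = \frac{1}{2} \cdot \frac{44}{7} = \frac{22}{7} \approx 3.1429$)
$J + t{\left(19,\frac{-1 - 1}{5 + 5} \right)} = \frac{22}{7} - \left(19 - \frac{-1 - 1}{5 + 5}\right) = \frac{22}{7} - \left(19 + \frac{2}{10}\right) = \frac{22}{7} - \frac{96}{5} = - \frac{562}{35}$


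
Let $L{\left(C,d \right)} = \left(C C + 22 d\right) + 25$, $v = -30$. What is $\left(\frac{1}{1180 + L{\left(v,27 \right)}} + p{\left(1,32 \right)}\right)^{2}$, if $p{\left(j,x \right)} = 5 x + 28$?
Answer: $\frac{257467952569}{7284601} \approx 35344.0$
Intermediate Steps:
$p{\left(j,x \right)} = 28 + 5 x$
$L{\left(C,d \right)} = 25 + C^{2} + 22 d$ ($L{\left(C,d \right)} = \left(C^{2} + 22 d\right) + 25 = 25 + C^{2} + 22 d$)
$\left(\frac{1}{1180 + L{\left(v,27 \right)}} + p{\left(1,32 \right)}\right)^{2} = \left(\frac{1}{1180 + \left(25 + \left(-30\right)^{2} + 22 \cdot 27\right)} + \left(28 + 5 \cdot 32\right)\right)^{2} = \left(\frac{1}{1180 + \left(25 + 900 + 594\right)} + \left(28 + 160\right)\right)^{2} = \left(\frac{1}{1180 + 1519} + 188\right)^{2} = \left(\frac{1}{2699} + 188\right)^{2} = \left(\frac{507413}{2699}\right)^{2} = \frac{257467952569}{7284601}$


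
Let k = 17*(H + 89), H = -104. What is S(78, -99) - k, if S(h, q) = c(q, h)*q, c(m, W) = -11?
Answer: 1344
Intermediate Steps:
k = -255 (k = 17*(-104 + 89) = 17*(-15) = -255)
S(h, q) = -11*q
S(78, -99) - k = -11*(-99) - 1*(-255) = 1089 + 255 = 1344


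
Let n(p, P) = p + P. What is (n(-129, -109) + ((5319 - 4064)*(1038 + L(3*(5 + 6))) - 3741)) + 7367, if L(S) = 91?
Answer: 1420283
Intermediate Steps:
n(p, P) = P + p
(n(-129, -109) + ((5319 - 4064)*(1038 + L(3*(5 + 6))) - 3741)) + 7367 = ((-109 - 129) + ((5319 - 4064)*(1038 + 91) - 3741)) + 7367 = (-238 + (1255*1129 - 3741)) + 7367 = (-238 + (1416895 - 3741)) + 7367 = (-238 + 1413154) + 7367 = 1412916 + 7367 = 1420283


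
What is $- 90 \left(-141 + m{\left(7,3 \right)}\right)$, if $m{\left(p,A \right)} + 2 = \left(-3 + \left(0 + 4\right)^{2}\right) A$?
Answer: $9360$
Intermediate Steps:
$m{\left(p,A \right)} = -2 + 13 A$ ($m{\left(p,A \right)} = -2 + \left(-3 + \left(0 + 4\right)^{2}\right) A = -2 + \left(-3 + 4^{2}\right) A = -2 + \left(-3 + 16\right) A = -2 + 13 A$)
$- 90 \left(-141 + m{\left(7,3 \right)}\right) = - 90 \left(-141 + \left(-2 + 13 \cdot 3\right)\right) = - 90 \left(-141 + \left(-2 + 39\right)\right) = - 90 \left(-141 + 37\right) = \left(-90\right) \left(-104\right) = 9360$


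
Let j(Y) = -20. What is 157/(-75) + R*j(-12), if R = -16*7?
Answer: 167843/75 ≈ 2237.9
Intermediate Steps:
R = -112
157/(-75) + R*j(-12) = 157/(-75) - 112*(-20) = 157*(-1/75) + 2240 = -157/75 + 2240 = 167843/75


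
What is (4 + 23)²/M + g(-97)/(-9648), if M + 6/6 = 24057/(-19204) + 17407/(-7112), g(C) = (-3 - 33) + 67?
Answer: -80052706461373/516132833040 ≈ -155.10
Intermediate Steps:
g(C) = 31 (g(C) = -36 + 67 = 31)
M = -160489065/34144712 (M = -1 + (24057/(-19204) + 17407/(-7112)) = -1 + (24057*(-1/19204) + 17407*(-1/7112)) = -1 + (-24057/19204 - 17407/7112) = -1 - 126344353/34144712 = -160489065/34144712 ≈ -4.7003)
(4 + 23)²/M + g(-97)/(-9648) = (4 + 23)²/(-160489065/34144712) + 31/(-9648) = 27²*(-34144712/160489065) + 31*(-1/9648) = 729*(-34144712/160489065) - 31/9648 = -8297165016/53496355 - 31/9648 = -80052706461373/516132833040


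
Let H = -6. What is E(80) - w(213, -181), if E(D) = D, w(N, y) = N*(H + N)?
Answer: -44011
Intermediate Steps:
w(N, y) = N*(-6 + N)
E(80) - w(213, -181) = 80 - 213*(-6 + 213) = 80 - 213*207 = 80 - 1*44091 = 80 - 44091 = -44011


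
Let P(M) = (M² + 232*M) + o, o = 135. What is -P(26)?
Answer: -6843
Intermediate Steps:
P(M) = 135 + M² + 232*M (P(M) = (M² + 232*M) + 135 = 135 + M² + 232*M)
-P(26) = -(135 + 26² + 232*26) = -(135 + 676 + 6032) = -1*6843 = -6843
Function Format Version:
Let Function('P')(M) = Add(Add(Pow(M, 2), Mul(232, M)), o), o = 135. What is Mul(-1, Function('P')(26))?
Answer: -6843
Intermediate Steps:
Function('P')(M) = Add(135, Pow(M, 2), Mul(232, M)) (Function('P')(M) = Add(Add(Pow(M, 2), Mul(232, M)), 135) = Add(135, Pow(M, 2), Mul(232, M)))
Mul(-1, Function('P')(26)) = Mul(-1, Add(135, Pow(26, 2), Mul(232, 26))) = Mul(-1, Add(135, 676, 6032)) = Mul(-1, 6843) = -6843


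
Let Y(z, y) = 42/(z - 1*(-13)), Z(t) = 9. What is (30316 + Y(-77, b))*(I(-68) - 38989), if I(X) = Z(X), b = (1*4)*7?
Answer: -9453536795/8 ≈ -1.1817e+9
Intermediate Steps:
b = 28 (b = 4*7 = 28)
Y(z, y) = 42/(13 + z) (Y(z, y) = 42/(z + 13) = 42/(13 + z))
I(X) = 9
(30316 + Y(-77, b))*(I(-68) - 38989) = (30316 + 42/(13 - 77))*(9 - 38989) = (30316 + 42/(-64))*(-38980) = (30316 + 42*(-1/64))*(-38980) = (30316 - 21/32)*(-38980) = (970091/32)*(-38980) = -9453536795/8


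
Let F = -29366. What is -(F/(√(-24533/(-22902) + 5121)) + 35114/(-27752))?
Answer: 17557/13876 + 29366*√107461382754/23461135 ≈ 411.58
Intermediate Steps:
-(F/(√(-24533/(-22902) + 5121)) + 35114/(-27752)) = -(-29366/√(-24533/(-22902) + 5121) + 35114/(-27752)) = -(-29366/√(-24533*(-1/22902) + 5121) + 35114*(-1/27752)) = -(-29366/√(24533/22902 + 5121) - 17557/13876) = -(-29366*√107461382754/23461135 - 17557/13876) = -(-17557/13876 - 29366*√107461382754/23461135) = 17557/13876 + 29366*√107461382754/23461135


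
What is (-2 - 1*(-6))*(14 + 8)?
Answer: 88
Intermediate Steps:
(-2 - 1*(-6))*(14 + 8) = (-2 + 6)*22 = 4*22 = 88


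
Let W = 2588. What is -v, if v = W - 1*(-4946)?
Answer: -7534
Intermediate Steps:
v = 7534 (v = 2588 - 1*(-4946) = 2588 + 4946 = 7534)
-v = -1*7534 = -7534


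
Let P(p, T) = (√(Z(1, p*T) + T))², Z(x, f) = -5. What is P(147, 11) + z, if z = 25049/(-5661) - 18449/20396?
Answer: 2092739/3120588 ≈ 0.67062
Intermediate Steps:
P(p, T) = -5 + T (P(p, T) = (√(-5 + T))² = -5 + T)
z = -16630789/3120588 (z = 25049*(-1/5661) - 18449*1/20396 = -677/153 - 18449/20396 = -16630789/3120588 ≈ -5.3294)
P(147, 11) + z = (-5 + 11) - 16630789/3120588 = 6 - 16630789/3120588 = 2092739/3120588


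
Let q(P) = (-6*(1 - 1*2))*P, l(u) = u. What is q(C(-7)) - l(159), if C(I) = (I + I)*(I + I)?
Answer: 1017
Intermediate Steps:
C(I) = 4*I**2 (C(I) = (2*I)*(2*I) = 4*I**2)
q(P) = 6*P (q(P) = (-6*(1 - 2))*P = (-6*(-1))*P = 6*P)
q(C(-7)) - l(159) = 6*(4*(-7)**2) - 1*159 = 6*(4*49) - 159 = 6*196 - 159 = 1176 - 159 = 1017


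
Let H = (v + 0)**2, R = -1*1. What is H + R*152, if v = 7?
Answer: -103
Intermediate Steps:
R = -1
H = 49 (H = (7 + 0)**2 = 7**2 = 49)
H + R*152 = 49 - 1*152 = 49 - 152 = -103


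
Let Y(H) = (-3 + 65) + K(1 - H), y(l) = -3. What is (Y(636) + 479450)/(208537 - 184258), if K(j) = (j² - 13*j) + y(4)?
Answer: 890989/24279 ≈ 36.698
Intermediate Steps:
K(j) = -3 + j² - 13*j (K(j) = (j² - 13*j) - 3 = -3 + j² - 13*j)
Y(H) = 46 + (1 - H)² + 13*H (Y(H) = (-3 + 65) + (-3 + (1 - H)² - 13*(1 - H)) = 62 + (-3 + (1 - H)² + (-13 + 13*H)) = 62 + (-16 + (1 - H)² + 13*H) = 46 + (1 - H)² + 13*H)
(Y(636) + 479450)/(208537 - 184258) = ((47 + 636² + 11*636) + 479450)/(208537 - 184258) = ((47 + 404496 + 6996) + 479450)/24279 = (411539 + 479450)*(1/24279) = 890989*(1/24279) = 890989/24279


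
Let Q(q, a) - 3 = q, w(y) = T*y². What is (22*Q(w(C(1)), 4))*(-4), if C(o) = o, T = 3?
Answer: -528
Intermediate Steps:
w(y) = 3*y²
Q(q, a) = 3 + q
(22*Q(w(C(1)), 4))*(-4) = (22*(3 + 3*1²))*(-4) = (22*(3 + 3*1))*(-4) = (22*(3 + 3))*(-4) = (22*6)*(-4) = 132*(-4) = -528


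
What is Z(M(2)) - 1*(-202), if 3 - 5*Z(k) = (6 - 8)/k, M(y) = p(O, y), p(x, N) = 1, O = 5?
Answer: 203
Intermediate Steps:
M(y) = 1
Z(k) = ⅗ + 2/(5*k) (Z(k) = ⅗ - (6 - 8)/(5*k) = ⅗ - (-2)/(5*k) = ⅗ + 2/(5*k))
Z(M(2)) - 1*(-202) = (⅕)*(2 + 3*1)/1 - 1*(-202) = (⅕)*1*(2 + 3) + 202 = (⅕)*1*5 + 202 = 1 + 202 = 203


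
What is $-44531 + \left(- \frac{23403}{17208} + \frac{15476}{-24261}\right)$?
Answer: $- \frac{2065753598791}{46387032} \approx -44533.0$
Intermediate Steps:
$-44531 + \left(- \frac{23403}{17208} + \frac{15476}{-24261}\right) = -44531 + \left(\left(-23403\right) \frac{1}{17208} + 15476 \left(- \frac{1}{24261}\right)\right) = -44531 - \frac{92676799}{46387032} = - \frac{2065753598791}{46387032}$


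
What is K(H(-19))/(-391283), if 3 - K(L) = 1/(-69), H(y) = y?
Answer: -208/26998527 ≈ -7.7041e-6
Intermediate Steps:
K(L) = 208/69 (K(L) = 3 - 1/(-69) = 3 - (-1)/69 = 3 - 1*(-1/69) = 3 + 1/69 = 208/69)
K(H(-19))/(-391283) = (208/69)/(-391283) = (208/69)*(-1/391283) = -208/26998527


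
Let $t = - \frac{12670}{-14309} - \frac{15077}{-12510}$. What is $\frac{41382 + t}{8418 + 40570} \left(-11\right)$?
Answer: $- \frac{81487819202603}{8769125842920} \approx -9.2926$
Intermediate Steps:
$t = \frac{374238493}{179005590}$ ($t = \left(-12670\right) \left(- \frac{1}{14309}\right) - - \frac{15077}{12510} = \frac{12670}{14309} + \frac{15077}{12510} = \frac{374238493}{179005590} \approx 2.0907$)
$\frac{41382 + t}{8418 + 40570} \left(-11\right) = \frac{41382 + \frac{374238493}{179005590}}{8418 + 40570} \left(-11\right) = \frac{7407983563873}{179005590 \cdot 48988} \left(-11\right) = \frac{7407983563873}{179005590} \cdot \frac{1}{48988} \left(-11\right) = \frac{7407983563873}{8769125842920} \left(-11\right) = - \frac{81487819202603}{8769125842920}$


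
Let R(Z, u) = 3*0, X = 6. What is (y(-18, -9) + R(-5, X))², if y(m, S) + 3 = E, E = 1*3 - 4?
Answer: 16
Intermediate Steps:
R(Z, u) = 0
E = -1 (E = 3 - 4 = -1)
y(m, S) = -4 (y(m, S) = -3 - 1 = -4)
(y(-18, -9) + R(-5, X))² = (-4 + 0)² = (-4)² = 16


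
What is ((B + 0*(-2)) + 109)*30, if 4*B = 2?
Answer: 3285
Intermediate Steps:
B = ½ (B = (¼)*2 = ½ ≈ 0.50000)
((B + 0*(-2)) + 109)*30 = ((½ + 0*(-2)) + 109)*30 = ((½ + 0) + 109)*30 = (½ + 109)*30 = (219/2)*30 = 3285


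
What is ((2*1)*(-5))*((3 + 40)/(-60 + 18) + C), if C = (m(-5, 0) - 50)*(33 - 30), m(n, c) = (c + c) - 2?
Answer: 32975/21 ≈ 1570.2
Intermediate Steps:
m(n, c) = -2 + 2*c (m(n, c) = 2*c - 2 = -2 + 2*c)
C = -156 (C = ((-2 + 2*0) - 50)*(33 - 30) = ((-2 + 0) - 50)*3 = (-2 - 50)*3 = -52*3 = -156)
((2*1)*(-5))*((3 + 40)/(-60 + 18) + C) = ((2*1)*(-5))*((3 + 40)/(-60 + 18) - 156) = (2*(-5))*(43/(-42) - 156) = -10*(43*(-1/42) - 156) = -10*(-43/42 - 156) = -10*(-6595/42) = 32975/21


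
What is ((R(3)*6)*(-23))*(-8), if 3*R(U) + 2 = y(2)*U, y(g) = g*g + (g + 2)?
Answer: 8096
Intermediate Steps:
y(g) = 2 + g + g² (y(g) = g² + (2 + g) = 2 + g + g²)
R(U) = -⅔ + 8*U/3 (R(U) = -⅔ + ((2 + 2 + 2²)*U)/3 = -⅔ + ((2 + 2 + 4)*U)/3 = -⅔ + (8*U)/3 = -⅔ + 8*U/3)
((R(3)*6)*(-23))*(-8) = (((-⅔ + (8/3)*3)*6)*(-23))*(-8) = (((-⅔ + 8)*6)*(-23))*(-8) = (((22/3)*6)*(-23))*(-8) = (44*(-23))*(-8) = -1012*(-8) = 8096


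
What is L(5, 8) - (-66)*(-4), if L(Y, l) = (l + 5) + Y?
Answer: -246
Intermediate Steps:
L(Y, l) = 5 + Y + l (L(Y, l) = (5 + l) + Y = 5 + Y + l)
L(5, 8) - (-66)*(-4) = (5 + 5 + 8) - (-66)*(-4) = 18 - 22*12 = 18 - 264 = -246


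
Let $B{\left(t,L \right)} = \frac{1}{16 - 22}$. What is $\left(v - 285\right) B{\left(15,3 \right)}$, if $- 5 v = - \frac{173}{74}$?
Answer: $\frac{105277}{2220} \approx 47.422$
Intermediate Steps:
$v = \frac{173}{370}$ ($v = - \frac{\left(-173\right) \frac{1}{74}}{5} = \left(- \frac{1}{5}\right) \left(- \frac{173}{74}\right) = \frac{173}{370} \approx 0.46757$)
$B{\left(t,L \right)} = - \frac{1}{6}$ ($B{\left(t,L \right)} = \frac{1}{-6} = - \frac{1}{6}$)
$\left(v - 285\right) B{\left(15,3 \right)} = \left(\frac{173}{370} - 285\right) \left(- \frac{1}{6}\right) = \left(- \frac{105277}{370}\right) \left(- \frac{1}{6}\right) = \frac{105277}{2220}$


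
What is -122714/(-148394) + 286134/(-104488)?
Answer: -7409607091/3876348068 ≈ -1.9115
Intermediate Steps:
-122714/(-148394) + 286134/(-104488) = -122714*(-1/148394) + 286134*(-1/104488) = 61357/74197 - 143067/52244 = -7409607091/3876348068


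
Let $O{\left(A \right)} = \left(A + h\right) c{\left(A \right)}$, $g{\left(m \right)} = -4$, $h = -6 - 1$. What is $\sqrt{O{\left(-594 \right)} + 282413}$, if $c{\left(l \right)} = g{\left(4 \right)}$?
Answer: $\sqrt{284817} \approx 533.68$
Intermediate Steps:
$h = -7$ ($h = -6 - 1 = -7$)
$c{\left(l \right)} = -4$
$O{\left(A \right)} = 28 - 4 A$ ($O{\left(A \right)} = \left(A - 7\right) \left(-4\right) = \left(-7 + A\right) \left(-4\right) = 28 - 4 A$)
$\sqrt{O{\left(-594 \right)} + 282413} = \sqrt{\left(28 - -2376\right) + 282413} = \sqrt{\left(28 + 2376\right) + 282413} = \sqrt{2404 + 282413} = \sqrt{284817}$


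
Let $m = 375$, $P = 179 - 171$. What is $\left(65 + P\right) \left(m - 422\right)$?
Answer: $-3431$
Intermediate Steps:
$P = 8$ ($P = 179 - 171 = 8$)
$\left(65 + P\right) \left(m - 422\right) = \left(65 + 8\right) \left(375 - 422\right) = 73 \left(-47\right) = -3431$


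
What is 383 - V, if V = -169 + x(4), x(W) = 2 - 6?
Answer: 556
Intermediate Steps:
x(W) = -4
V = -173 (V = -169 - 4 = -173)
383 - V = 383 - 1*(-173) = 383 + 173 = 556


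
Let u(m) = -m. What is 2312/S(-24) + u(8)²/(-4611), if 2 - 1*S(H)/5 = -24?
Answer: 5326156/299715 ≈ 17.771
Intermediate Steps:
S(H) = 130 (S(H) = 10 - 5*(-24) = 10 + 120 = 130)
2312/S(-24) + u(8)²/(-4611) = 2312/130 + (-1*8)²/(-4611) = 2312*(1/130) + (-8)²*(-1/4611) = 1156/65 + 64*(-1/4611) = 1156/65 - 64/4611 = 5326156/299715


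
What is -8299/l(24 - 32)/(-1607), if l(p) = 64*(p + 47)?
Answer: 8299/4011072 ≈ 0.0020690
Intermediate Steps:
l(p) = 3008 + 64*p (l(p) = 64*(47 + p) = 3008 + 64*p)
-8299/l(24 - 32)/(-1607) = -8299/(3008 + 64*(24 - 32))/(-1607) = -8299/(3008 + 64*(-8))*(-1/1607) = -8299/(3008 - 512)*(-1/1607) = -8299/2496*(-1/1607) = 8299/4011072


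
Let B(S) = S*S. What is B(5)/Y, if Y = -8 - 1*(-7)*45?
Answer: 25/307 ≈ 0.081433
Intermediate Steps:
B(S) = S²
Y = 307 (Y = -8 + 7*45 = -8 + 315 = 307)
B(5)/Y = 5²/307 = 25*(1/307) = 25/307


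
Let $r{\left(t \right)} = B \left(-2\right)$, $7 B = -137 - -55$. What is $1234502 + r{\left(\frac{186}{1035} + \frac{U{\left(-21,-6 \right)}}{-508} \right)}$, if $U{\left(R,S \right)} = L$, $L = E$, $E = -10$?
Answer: $\frac{8641678}{7} \approx 1.2345 \cdot 10^{6}$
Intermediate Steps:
$B = - \frac{82}{7}$ ($B = \frac{-137 - -55}{7} = \frac{-137 + 55}{7} = \frac{1}{7} \left(-82\right) = - \frac{82}{7} \approx -11.714$)
$L = -10$
$U{\left(R,S \right)} = -10$
$r{\left(t \right)} = \frac{164}{7}$ ($r{\left(t \right)} = \left(- \frac{82}{7}\right) \left(-2\right) = \frac{164}{7}$)
$1234502 + r{\left(\frac{186}{1035} + \frac{U{\left(-21,-6 \right)}}{-508} \right)} = 1234502 + \frac{164}{7} = \frac{8641678}{7}$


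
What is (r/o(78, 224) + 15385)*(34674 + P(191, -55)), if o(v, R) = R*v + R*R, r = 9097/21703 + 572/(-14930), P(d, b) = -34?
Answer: 6637388762336165741/12454373092 ≈ 5.3294e+8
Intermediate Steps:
r = 5609277/14728445 (r = 9097*(1/21703) + 572*(-1/14930) = 827/1973 - 286/7465 = 5609277/14728445 ≈ 0.38085)
o(v, R) = R² + R*v (o(v, R) = R*v + R² = R² + R*v)
(r/o(78, 224) + 15385)*(34674 + P(191, -55)) = (5609277/(14728445*((224*(224 + 78)))) + 15385)*(34674 - 34) = (5609277/(14728445*((224*302))) + 15385)*34640 = ((5609277/14728445)/67648 + 15385)*34640 = ((5609277/14728445)*(1/67648) + 15385)*34640 = (5609277/996349847360 + 15385)*34640 = (15328842407242877/996349847360)*34640 = 6637388762336165741/12454373092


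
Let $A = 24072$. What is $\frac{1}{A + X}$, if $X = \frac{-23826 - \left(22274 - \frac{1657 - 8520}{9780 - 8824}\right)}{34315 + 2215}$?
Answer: $\frac{2686360}{64662667269} \approx 4.1544 \cdot 10^{-5}$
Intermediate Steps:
$X = - \frac{3390651}{2686360}$ ($X = \frac{-23826 - \left(22274 + \frac{6863}{956}\right)}{36530} = \left(-23826 - \frac{21300807}{956}\right) \frac{1}{36530} = \left(- \frac{44078463}{956}\right) \frac{1}{36530} = - \frac{3390651}{2686360} \approx -1.2622$)
$\frac{1}{A + X} = \frac{1}{24072 - \frac{3390651}{2686360}} = \frac{1}{\frac{64662667269}{2686360}} = \frac{2686360}{64662667269}$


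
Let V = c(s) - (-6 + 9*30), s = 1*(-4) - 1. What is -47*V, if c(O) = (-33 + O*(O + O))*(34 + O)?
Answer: -10763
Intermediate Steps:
s = -5 (s = -4 - 1 = -5)
c(O) = (-33 + 2*O**2)*(34 + O) (c(O) = (-33 + O*(2*O))*(34 + O) = (-33 + 2*O**2)*(34 + O))
V = 229 (V = (-1122 - 33*(-5) + 2*(-5)**3 + 68*(-5)**2) - (-6 + 9*30) = (-1122 + 165 + 2*(-125) + 68*25) - (-6 + 270) = (-1122 + 165 - 250 + 1700) - 1*264 = 493 - 264 = 229)
-47*V = -47*229 = -10763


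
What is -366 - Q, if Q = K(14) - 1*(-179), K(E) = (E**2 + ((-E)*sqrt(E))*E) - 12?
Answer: -729 + 196*sqrt(14) ≈ 4.3648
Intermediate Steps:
K(E) = -12 + E**2 - E**(5/2) (K(E) = (E**2 + (-E**(3/2))*E) - 12 = (E**2 - E**(5/2)) - 12 = -12 + E**2 - E**(5/2))
Q = 363 - 196*sqrt(14) (Q = (-12 + 14**2 - 14**(5/2)) - 1*(-179) = (-12 + 196 - 196*sqrt(14)) + 179 = (184 - 196*sqrt(14)) + 179 = 363 - 196*sqrt(14) ≈ -370.36)
-366 - Q = -366 - (363 - 196*sqrt(14)) = -366 + (-363 + 196*sqrt(14)) = -729 + 196*sqrt(14)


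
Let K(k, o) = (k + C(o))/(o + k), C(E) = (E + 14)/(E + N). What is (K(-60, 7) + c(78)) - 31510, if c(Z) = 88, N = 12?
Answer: -31640835/1007 ≈ -31421.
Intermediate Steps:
C(E) = (14 + E)/(12 + E) (C(E) = (E + 14)/(E + 12) = (14 + E)/(12 + E))
K(k, o) = (k + (14 + o)/(12 + o))/(k + o) (K(k, o) = (k + (14 + o)/(12 + o))/(o + k) = (k + (14 + o)/(12 + o))/(k + o))
(K(-60, 7) + c(78)) - 31510 = ((14 + 7 - 60*(12 + 7))/((12 + 7)*(-60 + 7)) + 88) - 31510 = ((14 + 7 - 60*19)/(19*(-53)) + 88) - 31510 = ((1/19)*(-1/53)*(14 + 7 - 1140) + 88) - 31510 = ((1/19)*(-1/53)*(-1119) + 88) - 31510 = (1119/1007 + 88) - 31510 = 89735/1007 - 31510 = -31640835/1007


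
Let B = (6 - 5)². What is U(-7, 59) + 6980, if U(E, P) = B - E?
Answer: 6988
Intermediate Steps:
B = 1 (B = 1² = 1)
U(E, P) = 1 - E
U(-7, 59) + 6980 = (1 - 1*(-7)) + 6980 = (1 + 7) + 6980 = 8 + 6980 = 6988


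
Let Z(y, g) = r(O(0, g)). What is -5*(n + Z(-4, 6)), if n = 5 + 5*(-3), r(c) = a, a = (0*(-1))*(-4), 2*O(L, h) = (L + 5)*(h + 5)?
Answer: 50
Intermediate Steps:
O(L, h) = (5 + L)*(5 + h)/2 (O(L, h) = ((L + 5)*(h + 5))/2 = ((5 + L)*(5 + h))/2 = (5 + L)*(5 + h)/2)
a = 0 (a = 0*(-4) = 0)
r(c) = 0
Z(y, g) = 0
n = -10 (n = 5 - 15 = -10)
-5*(n + Z(-4, 6)) = -5*(-10 + 0) = -5*(-10) = 50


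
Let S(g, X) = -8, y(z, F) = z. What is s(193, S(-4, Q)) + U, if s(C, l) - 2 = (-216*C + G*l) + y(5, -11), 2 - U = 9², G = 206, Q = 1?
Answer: -43408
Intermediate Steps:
U = -79 (U = 2 - 1*9² = 2 - 1*81 = 2 - 81 = -79)
s(C, l) = 7 - 216*C + 206*l (s(C, l) = 2 + ((-216*C + 206*l) + 5) = 2 + (5 - 216*C + 206*l) = 7 - 216*C + 206*l)
s(193, S(-4, Q)) + U = (7 - 216*193 + 206*(-8)) - 79 = (7 - 41688 - 1648) - 79 = -43329 - 79 = -43408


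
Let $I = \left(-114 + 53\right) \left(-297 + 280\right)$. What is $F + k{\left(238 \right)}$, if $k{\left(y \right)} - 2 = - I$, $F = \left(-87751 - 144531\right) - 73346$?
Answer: $-306663$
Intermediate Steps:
$I = 1037$ ($I = \left(-61\right) \left(-17\right) = 1037$)
$F = -305628$ ($F = -232282 - 73346 = -305628$)
$k{\left(y \right)} = -1035$ ($k{\left(y \right)} = 2 - 1037 = -1035$)
$F + k{\left(238 \right)} = -305628 - 1035 = -306663$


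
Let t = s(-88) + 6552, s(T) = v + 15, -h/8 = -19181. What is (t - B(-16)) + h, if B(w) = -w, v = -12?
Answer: 159987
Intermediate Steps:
h = 153448 (h = -8*(-19181) = 153448)
s(T) = 3 (s(T) = -12 + 15 = 3)
t = 6555 (t = 3 + 6552 = 6555)
(t - B(-16)) + h = (6555 - (-1)*(-16)) + 153448 = (6555 - 1*16) + 153448 = (6555 - 16) + 153448 = 6539 + 153448 = 159987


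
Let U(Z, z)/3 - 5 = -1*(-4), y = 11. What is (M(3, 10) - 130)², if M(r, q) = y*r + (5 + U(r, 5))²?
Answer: 859329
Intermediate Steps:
U(Z, z) = 27 (U(Z, z) = 15 + 3*(-1*(-4)) = 15 + 3*4 = 15 + 12 = 27)
M(r, q) = 1024 + 11*r (M(r, q) = 11*r + (5 + 27)² = 11*r + 32² = 11*r + 1024 = 1024 + 11*r)
(M(3, 10) - 130)² = ((1024 + 11*3) - 130)² = ((1024 + 33) - 130)² = (1057 - 130)² = 927² = 859329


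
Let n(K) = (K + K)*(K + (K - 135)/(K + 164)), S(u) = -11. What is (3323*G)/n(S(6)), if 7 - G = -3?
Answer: 2542095/20119 ≈ 126.35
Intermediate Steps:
G = 10 (G = 7 - 1*(-3) = 7 + 3 = 10)
n(K) = 2*K*(K + (-135 + K)/(164 + K)) (n(K) = (2*K)*(K + (-135 + K)/(164 + K)) = 2*K*(K + (-135 + K)/(164 + K)))
(3323*G)/n(S(6)) = (3323*10)/((2*(-11)*(-135 + (-11)² + 165*(-11))/(164 - 11))) = 33230/((2*(-11)*(-135 + 121 - 1815)/153)) = 33230/((2*(-11)*(1/153)*(-1829))) = 33230/(40238/153) = 33230*(153/40238) = 2542095/20119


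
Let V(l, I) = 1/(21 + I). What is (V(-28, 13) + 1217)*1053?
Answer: 43572087/34 ≈ 1.2815e+6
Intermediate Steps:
(V(-28, 13) + 1217)*1053 = (1/(21 + 13) + 1217)*1053 = (1/34 + 1217)*1053 = (41379/34)*1053 = 43572087/34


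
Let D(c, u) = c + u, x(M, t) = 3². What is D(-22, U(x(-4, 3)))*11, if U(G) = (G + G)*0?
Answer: -242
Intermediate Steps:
x(M, t) = 9
U(G) = 0 (U(G) = (2*G)*0 = 0)
D(-22, U(x(-4, 3)))*11 = (-22 + 0)*11 = -22*11 = -242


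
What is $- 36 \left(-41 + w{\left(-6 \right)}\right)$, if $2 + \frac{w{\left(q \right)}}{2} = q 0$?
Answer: $1620$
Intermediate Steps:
$w{\left(q \right)} = -4$ ($w{\left(q \right)} = -4 + 2 q 0 = -4 + 2 \cdot 0 = -4 + 0 = -4$)
$- 36 \left(-41 + w{\left(-6 \right)}\right) = - 36 \left(-41 - 4\right) = \left(-36\right) \left(-45\right) = 1620$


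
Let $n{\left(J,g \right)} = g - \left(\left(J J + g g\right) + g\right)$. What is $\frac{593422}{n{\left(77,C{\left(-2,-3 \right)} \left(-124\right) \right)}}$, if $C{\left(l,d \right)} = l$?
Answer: $- \frac{593422}{67433} \approx -8.8002$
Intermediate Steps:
$n{\left(J,g \right)} = - J^{2} - g^{2}$ ($n{\left(J,g \right)} = g - \left(\left(J^{2} + g^{2}\right) + g\right) = g - \left(g + J^{2} + g^{2}\right) = - J^{2} - g^{2}$)
$\frac{593422}{n{\left(77,C{\left(-2,-3 \right)} \left(-124\right) \right)}} = \frac{593422}{- 77^{2} - \left(\left(-2\right) \left(-124\right)\right)^{2}} = \frac{593422}{\left(-1\right) 5929 - 248^{2}} = \frac{593422}{-5929 - 61504} = \frac{593422}{-67433} = 593422 \left(- \frac{1}{67433}\right) = - \frac{593422}{67433}$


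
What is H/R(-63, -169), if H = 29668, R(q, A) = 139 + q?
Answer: 7417/19 ≈ 390.37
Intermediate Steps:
H/R(-63, -169) = 29668/(139 - 63) = 29668/76 = 29668*(1/76) = 7417/19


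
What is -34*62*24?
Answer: -50592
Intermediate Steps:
-34*62*24 = -2108*24 = -50592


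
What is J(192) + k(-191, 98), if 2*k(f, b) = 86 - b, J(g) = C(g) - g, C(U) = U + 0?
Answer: -6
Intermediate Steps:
C(U) = U
J(g) = 0 (J(g) = g - g = 0)
k(f, b) = 43 - b/2 (k(f, b) = (86 - b)/2 = 43 - b/2)
J(192) + k(-191, 98) = 0 + (43 - ½*98) = 0 + (43 - 49) = 0 - 6 = -6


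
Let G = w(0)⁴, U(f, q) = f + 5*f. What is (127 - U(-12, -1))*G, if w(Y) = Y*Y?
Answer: 0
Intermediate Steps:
U(f, q) = 6*f
w(Y) = Y²
G = 0 (G = (0²)⁴ = 0⁴ = 0)
(127 - U(-12, -1))*G = (127 - 6*(-12))*0 = (127 - 1*(-72))*0 = (127 + 72)*0 = 199*0 = 0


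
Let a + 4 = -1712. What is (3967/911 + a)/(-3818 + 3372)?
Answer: 1559309/406306 ≈ 3.8378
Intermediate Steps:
a = -1716 (a = -4 - 1712 = -1716)
(3967/911 + a)/(-3818 + 3372) = (3967/911 - 1716)/(-3818 + 3372) = (3967*(1/911) - 1716)/(-446) = (3967/911 - 1716)*(-1/446) = -1559309/911*(-1/446) = 1559309/406306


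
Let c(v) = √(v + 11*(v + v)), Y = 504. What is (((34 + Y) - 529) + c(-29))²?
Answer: (9 + I*√667)² ≈ -586.0 + 464.87*I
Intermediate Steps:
c(v) = √23*√v (c(v) = √(v + 11*(2*v)) = √(v + 22*v) = √(23*v) = √23*√v)
(((34 + Y) - 529) + c(-29))² = (((34 + 504) - 529) + √23*√(-29))² = ((538 - 529) + √23*(I*√29))² = (9 + I*√667)²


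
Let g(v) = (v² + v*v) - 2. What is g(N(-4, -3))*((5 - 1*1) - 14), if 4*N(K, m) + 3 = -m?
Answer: 20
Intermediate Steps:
N(K, m) = -¾ - m/4 (N(K, m) = -¾ + (-m)/4 = -¾ - m/4)
g(v) = -2 + 2*v² (g(v) = (v² + v²) - 2 = 2*v² - 2 = -2 + 2*v²)
g(N(-4, -3))*((5 - 1*1) - 14) = (-2 + 2*(-¾ - ¼*(-3))²)*((5 - 1*1) - 14) = (-2 + 2*(-¾ + ¾)²)*((5 - 1) - 14) = (-2 + 2*0²)*(4 - 14) = (-2 + 2*0)*(-10) = (-2 + 0)*(-10) = -2*(-10) = 20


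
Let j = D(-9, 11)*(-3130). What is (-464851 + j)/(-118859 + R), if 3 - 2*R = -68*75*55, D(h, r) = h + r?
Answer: -942222/42785 ≈ -22.022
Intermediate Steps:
j = -6260 (j = (-9 + 11)*(-3130) = 2*(-3130) = -6260)
R = 280503/2 (R = 3/2 - (-68*75)*55/2 = 3/2 - (-2550)*55 = 3/2 - ½*(-280500) = 3/2 + 140250 = 280503/2 ≈ 1.4025e+5)
(-464851 + j)/(-118859 + R) = (-464851 - 6260)/(-118859 + 280503/2) = -471111/42785/2 = -471111*2/42785 = -942222/42785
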